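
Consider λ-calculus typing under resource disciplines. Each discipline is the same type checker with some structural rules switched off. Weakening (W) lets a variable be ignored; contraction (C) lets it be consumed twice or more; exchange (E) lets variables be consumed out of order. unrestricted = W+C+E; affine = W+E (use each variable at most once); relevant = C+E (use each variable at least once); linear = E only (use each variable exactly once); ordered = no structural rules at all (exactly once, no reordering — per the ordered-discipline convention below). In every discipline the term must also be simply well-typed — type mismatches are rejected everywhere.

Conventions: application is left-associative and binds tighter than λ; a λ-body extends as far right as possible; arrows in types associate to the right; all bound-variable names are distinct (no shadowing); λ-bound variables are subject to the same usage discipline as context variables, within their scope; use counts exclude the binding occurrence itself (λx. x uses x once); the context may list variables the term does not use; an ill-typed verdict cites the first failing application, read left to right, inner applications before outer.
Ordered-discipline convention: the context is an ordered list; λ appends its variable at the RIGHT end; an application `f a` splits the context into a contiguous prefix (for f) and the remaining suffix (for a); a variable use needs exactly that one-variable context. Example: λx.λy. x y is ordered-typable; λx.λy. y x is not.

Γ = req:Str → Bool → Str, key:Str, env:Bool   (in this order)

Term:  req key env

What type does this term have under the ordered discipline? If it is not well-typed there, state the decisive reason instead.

term : Str
usage: req ×1, key ×1, env ×1
use order (left to right): req, key, env
typing: ✓ — Str
all disciplines: ordered ✓; linear ✓; affine ✓; relevant ✓; unrestricted ✓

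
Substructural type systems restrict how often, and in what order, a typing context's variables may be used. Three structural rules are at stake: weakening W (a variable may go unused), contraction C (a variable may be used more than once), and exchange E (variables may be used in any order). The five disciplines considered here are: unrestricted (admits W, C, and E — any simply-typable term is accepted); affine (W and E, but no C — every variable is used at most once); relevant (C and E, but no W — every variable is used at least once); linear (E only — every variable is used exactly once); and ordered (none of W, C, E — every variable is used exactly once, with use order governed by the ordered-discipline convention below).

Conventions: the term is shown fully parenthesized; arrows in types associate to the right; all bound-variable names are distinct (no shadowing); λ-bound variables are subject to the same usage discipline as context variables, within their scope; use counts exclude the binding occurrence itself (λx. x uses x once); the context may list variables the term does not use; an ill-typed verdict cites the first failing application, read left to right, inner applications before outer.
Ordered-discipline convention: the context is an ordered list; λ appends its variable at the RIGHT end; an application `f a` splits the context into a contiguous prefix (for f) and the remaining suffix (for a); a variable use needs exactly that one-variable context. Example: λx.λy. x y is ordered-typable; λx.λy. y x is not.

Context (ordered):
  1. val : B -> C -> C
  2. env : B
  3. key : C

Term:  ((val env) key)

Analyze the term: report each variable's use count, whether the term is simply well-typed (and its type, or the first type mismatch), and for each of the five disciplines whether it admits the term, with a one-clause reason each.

use counts: val: 1×, env: 1×, key: 1×
use order (left to right): val, env, key
typing: ✓ — C
ordered: ✓ — val, env, key: once each, no exchange needed
linear: ✓ — each of val, env, key used exactly once
affine: ✓ — none of val, env, key used more than once
relevant: ✓ — every one of val, env, key appears
unrestricted: ✓ — type-checks (C) and nothing is barred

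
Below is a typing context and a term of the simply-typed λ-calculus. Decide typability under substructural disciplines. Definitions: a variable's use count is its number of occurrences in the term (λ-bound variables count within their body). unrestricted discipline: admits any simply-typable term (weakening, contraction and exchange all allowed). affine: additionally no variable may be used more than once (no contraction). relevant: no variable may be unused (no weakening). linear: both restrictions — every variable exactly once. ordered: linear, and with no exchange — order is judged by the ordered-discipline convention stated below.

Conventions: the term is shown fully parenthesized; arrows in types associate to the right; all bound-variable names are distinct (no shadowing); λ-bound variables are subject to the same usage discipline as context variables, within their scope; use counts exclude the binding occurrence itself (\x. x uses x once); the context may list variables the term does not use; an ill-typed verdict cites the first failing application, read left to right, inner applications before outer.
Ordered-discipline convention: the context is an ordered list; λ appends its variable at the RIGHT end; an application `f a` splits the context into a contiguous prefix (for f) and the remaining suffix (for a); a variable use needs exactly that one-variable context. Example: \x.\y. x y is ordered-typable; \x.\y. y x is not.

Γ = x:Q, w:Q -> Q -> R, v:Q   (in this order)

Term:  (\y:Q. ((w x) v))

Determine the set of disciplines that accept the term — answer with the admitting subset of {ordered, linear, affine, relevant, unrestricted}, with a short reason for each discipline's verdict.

admitted in: affine, unrestricted
counts: x: 1×, w: 1×, v: 1×, y [bound]: 0×
use order (left to right): w, x, v
typing: well-typed — term : Q -> R
ordered: ✗ — unused: y — weakening required
linear: ✗ — unused: y — weakening required
affine: ✓ — x, w, v, y: no repeats, contraction unneeded
relevant: ✗ — unused: y — weakening required
unrestricted: ✓ — well-typed at Q -> R; no restrictions here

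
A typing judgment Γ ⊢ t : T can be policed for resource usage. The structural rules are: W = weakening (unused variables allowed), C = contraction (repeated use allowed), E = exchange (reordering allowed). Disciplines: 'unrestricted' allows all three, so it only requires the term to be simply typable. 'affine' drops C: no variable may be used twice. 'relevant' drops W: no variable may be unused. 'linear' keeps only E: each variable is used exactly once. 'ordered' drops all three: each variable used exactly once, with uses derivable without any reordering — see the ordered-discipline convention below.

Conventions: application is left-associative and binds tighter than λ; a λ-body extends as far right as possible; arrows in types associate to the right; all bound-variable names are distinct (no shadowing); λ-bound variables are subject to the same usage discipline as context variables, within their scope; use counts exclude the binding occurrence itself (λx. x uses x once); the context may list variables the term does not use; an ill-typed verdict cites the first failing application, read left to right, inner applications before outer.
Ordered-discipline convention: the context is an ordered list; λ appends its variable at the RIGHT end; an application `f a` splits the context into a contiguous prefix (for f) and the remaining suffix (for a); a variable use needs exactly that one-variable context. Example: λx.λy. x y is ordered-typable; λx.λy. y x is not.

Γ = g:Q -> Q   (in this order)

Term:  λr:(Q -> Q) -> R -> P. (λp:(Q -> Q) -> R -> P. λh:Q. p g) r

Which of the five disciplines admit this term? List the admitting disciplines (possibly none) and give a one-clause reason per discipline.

accepted by: affine, unrestricted
counts: g ×1, r [bound] ×1, p [bound] ×1, h [bound] ×0
uses in reading order: p, g, r
typing: ✓ — ((Q -> Q) -> R -> P) -> Q -> R -> P
ordered: ✗, needs weakening: h unused
linear: ✗, needs weakening: h unused
affine: ✓, no duplicate uses among g, r, p, h
relevant: ✗, needs weakening: h unused
unrestricted: ✓, well-typed at ((Q -> Q) -> R -> P) -> Q -> R -> P; no restrictions here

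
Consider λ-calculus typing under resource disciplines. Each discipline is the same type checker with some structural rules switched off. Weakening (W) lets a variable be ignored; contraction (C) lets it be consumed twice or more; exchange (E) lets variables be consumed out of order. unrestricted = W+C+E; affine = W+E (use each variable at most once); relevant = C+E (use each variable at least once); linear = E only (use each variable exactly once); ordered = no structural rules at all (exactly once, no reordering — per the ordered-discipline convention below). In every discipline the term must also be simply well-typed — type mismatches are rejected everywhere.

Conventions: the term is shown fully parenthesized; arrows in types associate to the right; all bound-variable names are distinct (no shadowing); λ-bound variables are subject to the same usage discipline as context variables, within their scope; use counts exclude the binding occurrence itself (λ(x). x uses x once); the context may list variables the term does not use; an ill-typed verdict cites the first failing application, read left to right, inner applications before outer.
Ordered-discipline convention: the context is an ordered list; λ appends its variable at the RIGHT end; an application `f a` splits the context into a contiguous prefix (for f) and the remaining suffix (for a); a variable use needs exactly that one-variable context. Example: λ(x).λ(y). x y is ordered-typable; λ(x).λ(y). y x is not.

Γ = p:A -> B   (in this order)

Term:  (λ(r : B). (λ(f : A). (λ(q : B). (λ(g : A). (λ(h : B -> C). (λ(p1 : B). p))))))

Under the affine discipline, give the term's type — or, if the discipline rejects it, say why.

term : B -> A -> B -> A -> (B -> C) -> B -> A -> B
counts: p ×1, r [bound] ×0, f [bound] ×0, q [bound] ×0, g [bound] ×0, h [bound] ×0, p1 [bound] ×0
use order (left to right): p
typing: ✓ — B -> A -> B -> A -> (B -> C) -> B -> A -> B
per-discipline verdicts: ordered ✗ · linear ✗ · affine ✓ · relevant ✗ · unrestricted ✓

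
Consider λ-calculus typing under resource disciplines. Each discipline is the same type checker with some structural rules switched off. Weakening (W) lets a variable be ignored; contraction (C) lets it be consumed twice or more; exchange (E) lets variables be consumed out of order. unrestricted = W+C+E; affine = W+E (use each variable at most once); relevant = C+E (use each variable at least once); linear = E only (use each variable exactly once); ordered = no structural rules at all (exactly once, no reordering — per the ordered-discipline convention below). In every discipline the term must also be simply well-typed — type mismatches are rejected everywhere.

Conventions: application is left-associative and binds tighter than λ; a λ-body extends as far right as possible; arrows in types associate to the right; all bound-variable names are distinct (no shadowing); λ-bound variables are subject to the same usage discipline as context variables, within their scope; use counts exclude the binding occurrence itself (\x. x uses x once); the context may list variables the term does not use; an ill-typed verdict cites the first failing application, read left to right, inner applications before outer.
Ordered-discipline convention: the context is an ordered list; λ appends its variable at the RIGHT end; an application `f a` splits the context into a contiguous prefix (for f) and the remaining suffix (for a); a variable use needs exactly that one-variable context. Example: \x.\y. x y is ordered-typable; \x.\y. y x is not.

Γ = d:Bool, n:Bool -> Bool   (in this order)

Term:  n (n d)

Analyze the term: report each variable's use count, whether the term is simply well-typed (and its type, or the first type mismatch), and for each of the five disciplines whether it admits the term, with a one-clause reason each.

variable uses: d: 1, n: 2
left-to-right use order: n, n, d
typing: the term checks, with type Bool
ordered: ✗, needs contraction — n ×2
linear: ✗, needs contraction — n ×2
affine: ✗, needs contraction — n ×2
relevant: ✓, every one of d, n appears
unrestricted: ✓, type-checks (Bool) and nothing is barred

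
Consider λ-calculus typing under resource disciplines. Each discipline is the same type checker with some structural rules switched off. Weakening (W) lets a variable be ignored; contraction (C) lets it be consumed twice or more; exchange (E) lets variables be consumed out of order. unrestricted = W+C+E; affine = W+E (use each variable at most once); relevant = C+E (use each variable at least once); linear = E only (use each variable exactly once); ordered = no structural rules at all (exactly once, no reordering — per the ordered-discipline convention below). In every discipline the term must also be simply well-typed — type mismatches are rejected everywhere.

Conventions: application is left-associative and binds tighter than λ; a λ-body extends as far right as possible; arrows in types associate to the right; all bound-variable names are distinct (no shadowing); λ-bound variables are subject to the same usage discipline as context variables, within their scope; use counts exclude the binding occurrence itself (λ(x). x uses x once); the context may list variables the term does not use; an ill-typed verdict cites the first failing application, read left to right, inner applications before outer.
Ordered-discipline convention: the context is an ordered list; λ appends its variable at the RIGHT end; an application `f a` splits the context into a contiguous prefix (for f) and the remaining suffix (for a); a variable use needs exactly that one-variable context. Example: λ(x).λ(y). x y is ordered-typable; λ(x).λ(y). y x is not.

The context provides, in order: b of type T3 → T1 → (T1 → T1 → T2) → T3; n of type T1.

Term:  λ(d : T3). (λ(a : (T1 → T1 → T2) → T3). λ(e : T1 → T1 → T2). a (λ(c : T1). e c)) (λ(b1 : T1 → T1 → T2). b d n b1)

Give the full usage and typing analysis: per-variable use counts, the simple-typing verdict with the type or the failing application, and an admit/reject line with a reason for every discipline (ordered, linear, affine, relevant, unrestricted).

use counts: b ×1; n ×1; d (λ-bound) ×1; a (λ-bound) ×1; e (λ-bound) ×1; c (λ-bound) ×1; b1 (λ-bound) ×1
use order (left to right): a, e, c, b, d, n, b1
typing: ✓ — T3 → (T1 → T1 → T2) → T3
ordered ✗ (no contiguous prefix/suffix split fits a, e, c, b, d, n, b1)
linear ✓ (exactly-once usage across b, n, d, a, e, c, b1)
affine ✓ (at most one use each (b, n, d, a, e, c, b1))
relevant ✓ (every one of b, n, d, a, e, c, b1 appears)
unrestricted ✓ (type-checks (T3 → (T1 → T1 → T2) → T3) and nothing is barred)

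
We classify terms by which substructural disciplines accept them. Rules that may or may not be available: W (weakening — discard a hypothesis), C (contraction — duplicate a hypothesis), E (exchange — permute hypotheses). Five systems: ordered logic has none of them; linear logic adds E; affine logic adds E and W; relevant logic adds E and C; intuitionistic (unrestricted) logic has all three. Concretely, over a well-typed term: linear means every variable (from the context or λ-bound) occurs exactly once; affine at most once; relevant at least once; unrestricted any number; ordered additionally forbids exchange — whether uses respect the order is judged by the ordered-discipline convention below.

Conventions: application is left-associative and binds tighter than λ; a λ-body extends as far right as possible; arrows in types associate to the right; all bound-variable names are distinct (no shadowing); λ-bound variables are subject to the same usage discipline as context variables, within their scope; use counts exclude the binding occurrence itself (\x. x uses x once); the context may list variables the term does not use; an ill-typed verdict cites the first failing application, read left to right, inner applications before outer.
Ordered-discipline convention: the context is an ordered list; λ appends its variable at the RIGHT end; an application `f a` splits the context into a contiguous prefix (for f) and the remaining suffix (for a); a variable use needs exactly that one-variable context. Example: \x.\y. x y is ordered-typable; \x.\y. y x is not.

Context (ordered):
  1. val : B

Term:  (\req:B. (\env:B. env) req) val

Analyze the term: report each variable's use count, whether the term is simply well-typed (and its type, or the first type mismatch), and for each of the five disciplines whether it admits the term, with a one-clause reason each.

counts: val: 1×; req (bound): 1×; env (bound): 1×
use order (left to right): env, req, val
typing: well-typed — term : B
ordered: ✓, val, req, env: once each, no exchange needed
linear: ✓, single use per variable (val, req, env)
affine: ✓, val, req, env: no repeats, contraction unneeded
relevant: ✓, val, req, env: all used, weakening unneeded
unrestricted: ✓, simply typable at B; W, C, E all held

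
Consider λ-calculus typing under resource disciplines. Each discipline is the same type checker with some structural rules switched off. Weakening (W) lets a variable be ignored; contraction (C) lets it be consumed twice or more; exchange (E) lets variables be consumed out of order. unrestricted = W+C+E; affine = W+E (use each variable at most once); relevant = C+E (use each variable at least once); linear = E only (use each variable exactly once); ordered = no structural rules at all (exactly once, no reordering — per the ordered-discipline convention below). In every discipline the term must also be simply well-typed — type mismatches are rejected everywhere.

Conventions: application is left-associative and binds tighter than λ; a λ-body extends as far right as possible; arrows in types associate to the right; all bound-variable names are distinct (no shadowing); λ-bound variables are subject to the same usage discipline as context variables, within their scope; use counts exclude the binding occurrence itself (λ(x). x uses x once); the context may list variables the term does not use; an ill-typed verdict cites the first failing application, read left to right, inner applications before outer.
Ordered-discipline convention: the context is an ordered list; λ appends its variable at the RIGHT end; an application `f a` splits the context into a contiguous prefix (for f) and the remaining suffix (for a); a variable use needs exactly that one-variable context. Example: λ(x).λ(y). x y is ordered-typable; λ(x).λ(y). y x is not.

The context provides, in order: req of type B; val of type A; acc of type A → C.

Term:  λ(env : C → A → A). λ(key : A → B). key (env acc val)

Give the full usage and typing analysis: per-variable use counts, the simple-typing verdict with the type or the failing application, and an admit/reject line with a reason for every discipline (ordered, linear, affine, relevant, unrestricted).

counts: req: 0×, val: 1×, acc: 1×, env (λ-bound): 1×, key (λ-bound): 1×
use order (left to right): key, env, acc, val
typing: ill-typed: an application expects C but receives A → C
ordered ✗ (fails simple typing)
linear ✗ (a type mismatch blocks all five)
affine ✗ (the type mismatch rejects it)
relevant ✗ (not simply typable)
unrestricted ✗ (fails simple typing)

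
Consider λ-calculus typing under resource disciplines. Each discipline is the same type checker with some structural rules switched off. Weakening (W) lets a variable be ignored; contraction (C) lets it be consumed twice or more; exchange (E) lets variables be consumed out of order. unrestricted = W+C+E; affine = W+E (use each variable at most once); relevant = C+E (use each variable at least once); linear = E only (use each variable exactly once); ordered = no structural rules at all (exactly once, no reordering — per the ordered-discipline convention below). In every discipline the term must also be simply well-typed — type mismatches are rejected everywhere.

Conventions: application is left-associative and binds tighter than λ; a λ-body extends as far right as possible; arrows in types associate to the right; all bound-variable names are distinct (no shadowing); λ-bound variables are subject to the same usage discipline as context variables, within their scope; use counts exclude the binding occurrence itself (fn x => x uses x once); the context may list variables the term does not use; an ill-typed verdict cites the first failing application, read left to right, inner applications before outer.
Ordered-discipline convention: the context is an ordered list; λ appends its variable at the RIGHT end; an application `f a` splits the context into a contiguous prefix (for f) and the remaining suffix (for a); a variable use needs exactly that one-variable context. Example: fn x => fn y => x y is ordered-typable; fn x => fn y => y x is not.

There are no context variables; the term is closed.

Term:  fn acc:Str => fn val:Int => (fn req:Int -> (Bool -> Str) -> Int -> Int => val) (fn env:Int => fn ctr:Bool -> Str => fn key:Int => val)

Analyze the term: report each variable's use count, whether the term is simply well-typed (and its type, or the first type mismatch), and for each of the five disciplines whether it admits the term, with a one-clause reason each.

use counts: acc [bound] ×0; val [bound] ×2; req [bound] ×0; env [bound] ×0; ctr [bound] ×0; key [bound] ×0
left-to-right use order: val, val
typing: well-typed — term : Str -> Int -> Int
ordered: ✗, repeated use of val ×2; acc, req, env, ctr, key never used (weakening)
linear: ✗, repeated use of val ×2; acc, req, env, ctr, key never used (weakening)
affine: ✗, repeated use of val ×2
relevant: ✗, acc, req, env, ctr, key never used (weakening)
unrestricted: ✓, well-typed at Str -> Int -> Int; no restrictions here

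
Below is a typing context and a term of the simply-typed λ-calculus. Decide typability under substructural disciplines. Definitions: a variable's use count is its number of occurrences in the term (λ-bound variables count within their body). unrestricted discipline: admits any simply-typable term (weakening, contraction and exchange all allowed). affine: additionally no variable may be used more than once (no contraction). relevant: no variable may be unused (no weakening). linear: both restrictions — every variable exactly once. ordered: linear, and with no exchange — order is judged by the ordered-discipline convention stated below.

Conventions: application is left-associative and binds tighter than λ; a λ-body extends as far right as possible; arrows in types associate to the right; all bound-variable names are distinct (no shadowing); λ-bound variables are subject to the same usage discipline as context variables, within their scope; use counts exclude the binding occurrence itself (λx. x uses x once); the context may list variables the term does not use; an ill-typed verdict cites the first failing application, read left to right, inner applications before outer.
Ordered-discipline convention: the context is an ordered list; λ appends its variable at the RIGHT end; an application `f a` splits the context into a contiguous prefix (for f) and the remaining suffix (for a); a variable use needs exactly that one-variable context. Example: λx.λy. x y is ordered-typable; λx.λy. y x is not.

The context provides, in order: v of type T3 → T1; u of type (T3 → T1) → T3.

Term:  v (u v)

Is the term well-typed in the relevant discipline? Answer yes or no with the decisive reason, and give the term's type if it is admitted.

yes — none of v, u goes unused; term : T1
use counts: v=2, u=1
left-to-right use order: v, u, v
typing: well-typed at T1
all disciplines: ordered ✗; linear ✗; affine ✗; relevant ✓; unrestricted ✓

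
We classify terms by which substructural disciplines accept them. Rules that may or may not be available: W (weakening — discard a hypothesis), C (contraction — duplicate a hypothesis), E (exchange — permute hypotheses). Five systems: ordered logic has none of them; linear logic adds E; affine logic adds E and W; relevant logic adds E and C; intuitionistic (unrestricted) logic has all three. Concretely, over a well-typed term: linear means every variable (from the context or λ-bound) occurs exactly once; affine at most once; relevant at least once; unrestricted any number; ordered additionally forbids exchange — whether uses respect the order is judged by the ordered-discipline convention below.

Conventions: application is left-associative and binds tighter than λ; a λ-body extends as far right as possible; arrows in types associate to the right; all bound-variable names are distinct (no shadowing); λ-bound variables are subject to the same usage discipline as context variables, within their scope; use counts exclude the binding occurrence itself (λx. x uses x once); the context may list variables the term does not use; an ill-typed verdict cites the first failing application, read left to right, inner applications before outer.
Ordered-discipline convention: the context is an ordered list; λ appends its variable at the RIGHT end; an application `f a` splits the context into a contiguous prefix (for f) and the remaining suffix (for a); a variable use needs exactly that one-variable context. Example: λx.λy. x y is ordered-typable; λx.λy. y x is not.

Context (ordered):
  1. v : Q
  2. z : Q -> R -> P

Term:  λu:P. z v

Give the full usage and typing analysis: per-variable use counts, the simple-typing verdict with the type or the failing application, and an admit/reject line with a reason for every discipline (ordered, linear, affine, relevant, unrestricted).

use counts: v ×1, z ×1, u [bound] ×0
uses in reading order: z, v
typing: the term checks, with type P -> R -> P
ordered: ✗, unused: u — weakening required
linear: ✗, unused: u — weakening required
affine: ✓, none of v, z, u used more than once
relevant: ✗, unused: u — weakening required
unrestricted: ✓, well-typed at P -> R -> P; no restrictions here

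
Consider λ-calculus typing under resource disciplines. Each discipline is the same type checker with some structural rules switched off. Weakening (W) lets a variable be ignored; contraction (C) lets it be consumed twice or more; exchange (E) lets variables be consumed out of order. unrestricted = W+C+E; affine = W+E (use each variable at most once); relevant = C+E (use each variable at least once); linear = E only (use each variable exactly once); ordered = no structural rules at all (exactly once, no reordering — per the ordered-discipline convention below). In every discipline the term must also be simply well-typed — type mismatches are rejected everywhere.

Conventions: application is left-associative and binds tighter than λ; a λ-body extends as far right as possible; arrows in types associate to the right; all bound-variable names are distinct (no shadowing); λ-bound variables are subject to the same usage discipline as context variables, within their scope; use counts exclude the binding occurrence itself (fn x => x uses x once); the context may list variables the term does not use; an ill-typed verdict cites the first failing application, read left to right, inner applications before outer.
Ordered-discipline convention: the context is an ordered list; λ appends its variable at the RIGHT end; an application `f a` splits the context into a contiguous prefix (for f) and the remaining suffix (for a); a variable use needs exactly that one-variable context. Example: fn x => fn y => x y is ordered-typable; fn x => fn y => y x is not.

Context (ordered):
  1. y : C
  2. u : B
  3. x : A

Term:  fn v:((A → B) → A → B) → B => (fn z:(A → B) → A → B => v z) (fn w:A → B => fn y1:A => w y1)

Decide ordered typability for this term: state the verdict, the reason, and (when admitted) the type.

no — y, u, x never used (weakening)
counts: y: 0, u: 0, x: 0, v (bound): 1, z (bound): 1, w (bound): 1, y1 (bound): 1
use order (left to right): v, z, w, y1
typing: well-typed at (((A → B) → A → B) → B) → B
across the five disciplines: ordered ✗, linear ✗, affine ✓, relevant ✗, unrestricted ✓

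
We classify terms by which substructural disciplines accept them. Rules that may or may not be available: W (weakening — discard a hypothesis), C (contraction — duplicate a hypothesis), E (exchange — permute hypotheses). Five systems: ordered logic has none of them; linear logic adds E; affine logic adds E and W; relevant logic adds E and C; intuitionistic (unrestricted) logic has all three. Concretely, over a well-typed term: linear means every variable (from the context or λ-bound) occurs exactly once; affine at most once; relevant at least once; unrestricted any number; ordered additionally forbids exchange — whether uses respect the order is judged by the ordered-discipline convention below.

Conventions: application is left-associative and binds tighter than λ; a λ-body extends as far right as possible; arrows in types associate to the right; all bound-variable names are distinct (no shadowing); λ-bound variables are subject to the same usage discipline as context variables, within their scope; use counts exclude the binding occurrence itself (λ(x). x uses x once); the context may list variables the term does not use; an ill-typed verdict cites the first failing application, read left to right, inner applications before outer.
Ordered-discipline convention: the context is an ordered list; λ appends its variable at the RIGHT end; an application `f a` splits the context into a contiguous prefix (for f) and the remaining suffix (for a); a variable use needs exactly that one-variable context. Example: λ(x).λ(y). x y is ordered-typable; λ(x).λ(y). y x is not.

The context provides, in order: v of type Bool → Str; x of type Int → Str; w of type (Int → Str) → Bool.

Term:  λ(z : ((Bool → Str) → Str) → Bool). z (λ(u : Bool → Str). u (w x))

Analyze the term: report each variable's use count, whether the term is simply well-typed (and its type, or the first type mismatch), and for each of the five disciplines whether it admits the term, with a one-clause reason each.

usage: v: 0, x: 1, w: 1, z (bound): 1, u (bound): 1
uses in reading order: z, u, w, x
typing: ✓ — (((Bool → Str) → Str) → Bool) → Bool
ordered ✗ (unused: v — weakening required)
linear ✗ (unused: v — weakening required)
affine ✓ (no duplicate uses among v, x, w, z, u)
relevant ✗ (unused: v — weakening required)
unrestricted ✓ (typability at (((Bool → Str) → Str) → Bool) → Bool is all that's needed)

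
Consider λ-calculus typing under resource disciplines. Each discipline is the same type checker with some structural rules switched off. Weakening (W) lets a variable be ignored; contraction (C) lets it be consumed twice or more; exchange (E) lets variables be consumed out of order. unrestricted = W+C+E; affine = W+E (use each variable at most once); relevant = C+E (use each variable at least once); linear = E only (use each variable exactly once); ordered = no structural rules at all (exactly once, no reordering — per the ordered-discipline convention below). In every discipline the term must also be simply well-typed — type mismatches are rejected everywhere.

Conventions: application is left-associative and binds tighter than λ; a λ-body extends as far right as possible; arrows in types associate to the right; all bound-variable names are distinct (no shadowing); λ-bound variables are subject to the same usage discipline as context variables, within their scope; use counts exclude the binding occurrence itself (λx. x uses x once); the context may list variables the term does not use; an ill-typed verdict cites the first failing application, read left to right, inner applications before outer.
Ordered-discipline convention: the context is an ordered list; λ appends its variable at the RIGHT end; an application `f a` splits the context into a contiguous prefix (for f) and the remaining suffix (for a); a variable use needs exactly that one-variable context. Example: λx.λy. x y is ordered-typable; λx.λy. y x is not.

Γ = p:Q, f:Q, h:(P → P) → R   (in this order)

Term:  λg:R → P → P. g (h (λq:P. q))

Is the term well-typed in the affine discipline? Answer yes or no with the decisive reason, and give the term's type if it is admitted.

yes — no duplicate uses among p, f, h, g, q; term : (R → P → P) → P → P
use counts: p: 0; f: 0; h: 1; g [bound]: 1; q [bound]: 1
use order (left to right): g, h, q
typing: the term checks, with type (R → P → P) → P → P
across the five disciplines: ordered ✗ · linear ✗ · affine ✓ · relevant ✗ · unrestricted ✓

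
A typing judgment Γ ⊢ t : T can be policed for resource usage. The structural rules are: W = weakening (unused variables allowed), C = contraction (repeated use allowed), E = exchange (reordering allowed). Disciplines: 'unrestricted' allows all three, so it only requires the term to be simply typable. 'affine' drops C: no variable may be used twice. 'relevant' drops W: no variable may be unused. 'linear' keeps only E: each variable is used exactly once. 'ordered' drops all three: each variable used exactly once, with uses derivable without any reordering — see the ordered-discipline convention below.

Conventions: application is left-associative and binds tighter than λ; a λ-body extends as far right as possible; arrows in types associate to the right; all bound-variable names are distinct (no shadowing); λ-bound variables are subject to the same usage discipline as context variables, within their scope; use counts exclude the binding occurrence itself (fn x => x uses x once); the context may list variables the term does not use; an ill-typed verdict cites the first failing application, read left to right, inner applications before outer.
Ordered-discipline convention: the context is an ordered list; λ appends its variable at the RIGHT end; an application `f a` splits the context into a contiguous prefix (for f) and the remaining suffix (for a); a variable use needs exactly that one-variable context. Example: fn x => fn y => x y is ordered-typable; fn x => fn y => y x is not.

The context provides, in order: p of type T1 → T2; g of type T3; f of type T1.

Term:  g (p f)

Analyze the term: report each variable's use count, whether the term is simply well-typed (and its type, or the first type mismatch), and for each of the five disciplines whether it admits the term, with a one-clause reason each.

usage: p ×1, g ×1, f ×1
left-to-right use order: g, p, f
typing: ill-typed: can't apply a value of type T3
ordered: ✗ — a type mismatch blocks all five
linear: ✗ — the type mismatch rejects it
affine: ✗ — not simply typable
relevant: ✗ — fails simple typing
unrestricted: ✗ — a type mismatch blocks all five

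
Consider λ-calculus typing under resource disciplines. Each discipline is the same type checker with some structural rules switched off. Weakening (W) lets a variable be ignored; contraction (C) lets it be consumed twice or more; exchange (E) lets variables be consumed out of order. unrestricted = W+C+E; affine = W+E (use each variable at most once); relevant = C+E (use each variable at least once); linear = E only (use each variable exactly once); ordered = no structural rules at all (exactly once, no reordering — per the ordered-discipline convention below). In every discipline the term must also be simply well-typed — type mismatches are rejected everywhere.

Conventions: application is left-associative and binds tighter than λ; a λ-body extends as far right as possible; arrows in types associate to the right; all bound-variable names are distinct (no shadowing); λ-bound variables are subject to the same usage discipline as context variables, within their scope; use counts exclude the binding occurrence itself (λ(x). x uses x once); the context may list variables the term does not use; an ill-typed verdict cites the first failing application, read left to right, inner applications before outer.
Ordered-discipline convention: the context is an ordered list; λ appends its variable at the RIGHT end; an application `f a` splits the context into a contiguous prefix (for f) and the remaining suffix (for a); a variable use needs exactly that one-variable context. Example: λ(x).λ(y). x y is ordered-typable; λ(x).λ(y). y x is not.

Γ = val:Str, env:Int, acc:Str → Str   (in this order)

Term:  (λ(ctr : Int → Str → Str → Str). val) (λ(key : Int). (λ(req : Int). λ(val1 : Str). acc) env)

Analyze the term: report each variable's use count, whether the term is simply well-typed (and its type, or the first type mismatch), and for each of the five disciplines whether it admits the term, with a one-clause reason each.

use counts: val ×1, env ×1, acc ×1, ctr [bound] ×0, key [bound] ×0, req [bound] ×0, val1 [bound] ×0
uses in reading order: val, acc, env
typing: the term checks, with type Str
ordered ✗ (ctr, key, req, val1 never used (weakening))
linear ✗ (ctr, key, req, val1 never used (weakening))
affine ✓ (no duplicate uses among val, env, acc, ctr, key, req, val1)
relevant ✗ (ctr, key, req, val1 never used (weakening))
unrestricted ✓ (type-checks (Str) and nothing is barred)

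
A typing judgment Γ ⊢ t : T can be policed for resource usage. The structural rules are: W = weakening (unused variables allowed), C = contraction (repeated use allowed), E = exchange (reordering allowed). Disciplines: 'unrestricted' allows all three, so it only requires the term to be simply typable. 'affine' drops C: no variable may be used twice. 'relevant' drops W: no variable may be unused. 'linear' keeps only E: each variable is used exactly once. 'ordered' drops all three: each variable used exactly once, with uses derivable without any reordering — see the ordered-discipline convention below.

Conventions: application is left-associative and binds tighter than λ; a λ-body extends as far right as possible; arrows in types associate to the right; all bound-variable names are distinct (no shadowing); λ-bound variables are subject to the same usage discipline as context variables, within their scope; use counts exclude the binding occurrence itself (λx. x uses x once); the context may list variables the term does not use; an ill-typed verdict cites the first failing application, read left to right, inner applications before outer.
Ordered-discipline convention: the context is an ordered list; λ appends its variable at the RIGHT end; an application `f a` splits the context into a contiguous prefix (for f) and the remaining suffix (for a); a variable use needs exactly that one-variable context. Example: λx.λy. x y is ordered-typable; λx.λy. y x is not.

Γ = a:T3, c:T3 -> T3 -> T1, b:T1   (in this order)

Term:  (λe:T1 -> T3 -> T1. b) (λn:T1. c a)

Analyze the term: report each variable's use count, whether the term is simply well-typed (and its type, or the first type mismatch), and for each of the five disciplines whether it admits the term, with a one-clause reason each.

use counts: a=1, c=1, b=1, e [bound]=0, n [bound]=0
use order (left to right): b, c, a
typing: well-typed — term : T1
ordered: ✗, e, n left unused
linear: ✗, e, n left unused
affine: ✓, at most one use each (a, c, b, e, n)
relevant: ✗, e, n left unused
unrestricted: ✓, simply typable at T1; W, C, E all held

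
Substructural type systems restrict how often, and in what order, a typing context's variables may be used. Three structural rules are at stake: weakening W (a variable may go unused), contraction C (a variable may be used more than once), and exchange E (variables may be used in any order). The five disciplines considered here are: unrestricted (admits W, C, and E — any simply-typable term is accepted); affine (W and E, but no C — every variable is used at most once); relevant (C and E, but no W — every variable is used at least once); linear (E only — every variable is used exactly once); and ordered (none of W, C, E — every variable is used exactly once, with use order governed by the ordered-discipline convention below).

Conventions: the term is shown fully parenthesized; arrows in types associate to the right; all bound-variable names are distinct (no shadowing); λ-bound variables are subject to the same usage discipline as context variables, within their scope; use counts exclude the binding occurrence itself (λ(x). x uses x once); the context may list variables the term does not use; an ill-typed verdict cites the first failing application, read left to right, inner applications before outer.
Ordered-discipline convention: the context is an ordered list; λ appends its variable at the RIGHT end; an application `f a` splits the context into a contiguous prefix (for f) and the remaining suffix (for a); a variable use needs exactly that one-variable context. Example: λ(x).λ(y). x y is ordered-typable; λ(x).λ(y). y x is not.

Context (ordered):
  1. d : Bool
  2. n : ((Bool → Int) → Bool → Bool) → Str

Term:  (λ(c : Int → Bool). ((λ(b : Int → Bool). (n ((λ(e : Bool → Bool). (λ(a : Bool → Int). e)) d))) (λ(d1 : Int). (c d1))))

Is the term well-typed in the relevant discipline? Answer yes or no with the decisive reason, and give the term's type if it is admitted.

no — the type mismatch rejects it
usage: d: 1, n: 1, c (λ-bound): 1, b (λ-bound): 0, e (λ-bound): 1, a (λ-bound): 0, d1 (λ-bound): 1
left-to-right use order: n, e, d, c, d1
typing: ill-typed: an argument Bool mismatches the expected Bool → Bool
all disciplines: ordered ✗, linear ✗, affine ✗, relevant ✗, unrestricted ✗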